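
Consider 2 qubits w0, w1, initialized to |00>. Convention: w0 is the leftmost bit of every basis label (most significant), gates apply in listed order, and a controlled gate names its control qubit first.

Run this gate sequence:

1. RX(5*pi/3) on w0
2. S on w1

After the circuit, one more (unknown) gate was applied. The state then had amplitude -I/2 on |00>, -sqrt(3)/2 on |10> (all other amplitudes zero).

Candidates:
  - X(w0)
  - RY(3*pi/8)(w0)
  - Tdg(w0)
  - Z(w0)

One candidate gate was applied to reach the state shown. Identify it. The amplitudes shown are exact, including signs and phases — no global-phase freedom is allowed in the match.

The applied gate was X(w0).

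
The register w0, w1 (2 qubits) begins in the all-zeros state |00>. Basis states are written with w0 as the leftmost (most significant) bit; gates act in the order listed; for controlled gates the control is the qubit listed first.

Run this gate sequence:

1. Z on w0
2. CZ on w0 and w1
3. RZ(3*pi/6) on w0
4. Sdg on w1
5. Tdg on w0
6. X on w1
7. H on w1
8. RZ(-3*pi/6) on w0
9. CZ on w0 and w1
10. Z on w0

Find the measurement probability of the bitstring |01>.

Outcome |01> occurs with probability 1/2.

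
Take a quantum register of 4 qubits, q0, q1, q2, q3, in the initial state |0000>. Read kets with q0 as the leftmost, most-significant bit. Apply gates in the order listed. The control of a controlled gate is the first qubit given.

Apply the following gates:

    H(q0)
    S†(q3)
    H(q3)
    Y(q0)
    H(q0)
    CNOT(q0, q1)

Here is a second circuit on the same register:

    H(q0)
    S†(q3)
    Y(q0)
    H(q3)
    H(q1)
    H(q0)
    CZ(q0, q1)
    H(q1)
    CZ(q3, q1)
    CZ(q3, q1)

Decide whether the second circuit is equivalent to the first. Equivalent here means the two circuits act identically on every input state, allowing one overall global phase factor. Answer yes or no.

Yes: on every input state the two circuits agree up to one overall phase factor.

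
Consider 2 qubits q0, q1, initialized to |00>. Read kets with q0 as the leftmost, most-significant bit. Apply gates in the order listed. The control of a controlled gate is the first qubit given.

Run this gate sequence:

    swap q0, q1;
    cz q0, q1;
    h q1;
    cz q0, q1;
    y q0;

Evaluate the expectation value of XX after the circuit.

The observable XX averages to 0.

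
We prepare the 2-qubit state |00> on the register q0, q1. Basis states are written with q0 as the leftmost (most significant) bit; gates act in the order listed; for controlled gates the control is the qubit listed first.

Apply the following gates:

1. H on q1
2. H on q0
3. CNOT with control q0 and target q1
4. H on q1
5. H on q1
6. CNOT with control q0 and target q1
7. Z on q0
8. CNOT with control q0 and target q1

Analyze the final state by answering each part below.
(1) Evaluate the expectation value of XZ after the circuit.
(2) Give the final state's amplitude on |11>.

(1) The observable XZ averages to 0. Key observation: gates 3-6 undo each other exactly, leaving only the rest of the circuit to track.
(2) The final state's coefficient on |11> equals -1/2.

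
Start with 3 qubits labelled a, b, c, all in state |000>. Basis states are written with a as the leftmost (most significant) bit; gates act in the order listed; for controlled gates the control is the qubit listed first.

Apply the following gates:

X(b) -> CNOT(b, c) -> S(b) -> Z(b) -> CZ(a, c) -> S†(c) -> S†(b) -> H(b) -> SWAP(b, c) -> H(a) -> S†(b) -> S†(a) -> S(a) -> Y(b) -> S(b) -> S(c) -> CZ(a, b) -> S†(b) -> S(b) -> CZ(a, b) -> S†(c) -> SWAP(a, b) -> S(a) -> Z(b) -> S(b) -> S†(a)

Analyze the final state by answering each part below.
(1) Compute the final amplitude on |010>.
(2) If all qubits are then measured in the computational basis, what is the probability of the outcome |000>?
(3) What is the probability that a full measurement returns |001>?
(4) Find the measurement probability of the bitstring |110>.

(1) The final state's coefficient on |010> equals -1/2. Key observation: the block from step 16 through step 21 cancels to the identity and can be dropped.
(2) A full measurement returns |000> with probability 1/4.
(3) A full measurement returns |001> with probability 1/4.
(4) A full measurement returns |110> with probability 0.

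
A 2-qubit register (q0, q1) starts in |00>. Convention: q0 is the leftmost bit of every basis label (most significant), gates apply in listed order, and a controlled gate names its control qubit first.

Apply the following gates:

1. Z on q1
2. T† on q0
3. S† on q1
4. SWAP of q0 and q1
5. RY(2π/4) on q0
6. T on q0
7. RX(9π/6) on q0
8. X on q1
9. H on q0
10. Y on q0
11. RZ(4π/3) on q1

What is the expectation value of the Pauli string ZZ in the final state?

The observable ZZ averages to sqrt(2)/2.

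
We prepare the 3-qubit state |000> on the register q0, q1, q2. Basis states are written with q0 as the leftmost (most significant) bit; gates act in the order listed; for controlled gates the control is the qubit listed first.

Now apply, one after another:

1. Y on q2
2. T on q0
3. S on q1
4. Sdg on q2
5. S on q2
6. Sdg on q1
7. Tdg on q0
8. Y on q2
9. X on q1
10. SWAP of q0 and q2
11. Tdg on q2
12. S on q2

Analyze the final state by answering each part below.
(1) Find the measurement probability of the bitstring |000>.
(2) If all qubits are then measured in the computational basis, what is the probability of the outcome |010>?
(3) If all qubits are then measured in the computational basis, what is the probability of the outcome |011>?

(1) Outcome |000> occurs with probability 0. Key observation: the block from step 1 through step 8 cancels to the identity and can be dropped.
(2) Outcome |010> occurs with probability 1.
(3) Outcome |011> occurs with probability 0.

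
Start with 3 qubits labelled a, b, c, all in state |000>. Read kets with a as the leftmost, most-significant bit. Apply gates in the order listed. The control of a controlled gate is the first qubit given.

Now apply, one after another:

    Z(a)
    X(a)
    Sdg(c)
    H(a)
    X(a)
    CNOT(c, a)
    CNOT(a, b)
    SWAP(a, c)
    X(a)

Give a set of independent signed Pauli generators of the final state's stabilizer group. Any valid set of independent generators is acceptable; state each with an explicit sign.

The final state is stabilized by the group generated by -IXX, -ZII, +IZZ; other independent generating sets are equally valid.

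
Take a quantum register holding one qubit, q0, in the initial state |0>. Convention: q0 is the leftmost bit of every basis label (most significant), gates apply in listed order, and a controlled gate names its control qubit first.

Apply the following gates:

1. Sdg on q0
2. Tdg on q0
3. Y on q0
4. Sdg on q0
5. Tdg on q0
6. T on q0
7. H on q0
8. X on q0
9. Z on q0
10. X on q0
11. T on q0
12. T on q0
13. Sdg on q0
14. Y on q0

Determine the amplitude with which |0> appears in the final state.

The final state's coefficient on |0> equals sqrt(2)*I/2.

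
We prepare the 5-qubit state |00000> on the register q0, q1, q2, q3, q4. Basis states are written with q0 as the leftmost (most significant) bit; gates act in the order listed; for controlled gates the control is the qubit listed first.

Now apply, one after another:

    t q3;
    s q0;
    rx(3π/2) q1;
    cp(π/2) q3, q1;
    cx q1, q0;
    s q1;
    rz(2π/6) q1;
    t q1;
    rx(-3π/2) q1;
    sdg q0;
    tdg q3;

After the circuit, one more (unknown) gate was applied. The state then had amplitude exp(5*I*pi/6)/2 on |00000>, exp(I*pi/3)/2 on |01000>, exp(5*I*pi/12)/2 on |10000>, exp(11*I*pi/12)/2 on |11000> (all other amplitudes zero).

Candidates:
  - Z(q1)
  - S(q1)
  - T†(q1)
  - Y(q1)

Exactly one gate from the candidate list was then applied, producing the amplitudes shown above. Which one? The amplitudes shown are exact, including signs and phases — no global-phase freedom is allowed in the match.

The applied gate was Y(q1).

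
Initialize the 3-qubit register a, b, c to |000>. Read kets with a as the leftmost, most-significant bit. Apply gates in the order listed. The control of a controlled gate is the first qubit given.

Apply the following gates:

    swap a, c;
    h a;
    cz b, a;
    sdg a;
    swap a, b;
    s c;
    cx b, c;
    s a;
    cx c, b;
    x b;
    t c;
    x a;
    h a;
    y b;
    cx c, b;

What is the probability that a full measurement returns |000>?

Outcome |000> occurs with probability 1/4.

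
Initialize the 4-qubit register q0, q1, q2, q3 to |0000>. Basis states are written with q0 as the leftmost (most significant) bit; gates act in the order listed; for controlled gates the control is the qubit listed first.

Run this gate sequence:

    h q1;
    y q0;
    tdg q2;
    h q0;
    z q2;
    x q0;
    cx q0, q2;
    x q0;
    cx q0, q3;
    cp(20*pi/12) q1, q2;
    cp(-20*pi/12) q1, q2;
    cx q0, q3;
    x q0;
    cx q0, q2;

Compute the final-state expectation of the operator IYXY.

The expectation value of IYXY is 0. Key observation: steps 7-14 multiply out to the identity, so the circuit reduces to the remaining gates.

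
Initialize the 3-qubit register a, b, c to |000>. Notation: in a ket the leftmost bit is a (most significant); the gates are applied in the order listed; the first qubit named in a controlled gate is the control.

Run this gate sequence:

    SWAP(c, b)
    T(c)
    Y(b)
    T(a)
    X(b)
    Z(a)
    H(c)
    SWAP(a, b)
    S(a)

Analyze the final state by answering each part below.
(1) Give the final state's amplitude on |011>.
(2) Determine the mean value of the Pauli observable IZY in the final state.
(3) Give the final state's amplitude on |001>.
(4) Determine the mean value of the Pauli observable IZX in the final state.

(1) The amplitude on |011> is 0.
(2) The observable IZY averages to 0.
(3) The amplitude on |001> is sqrt(2)*I/2.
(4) The observable IZX averages to 1.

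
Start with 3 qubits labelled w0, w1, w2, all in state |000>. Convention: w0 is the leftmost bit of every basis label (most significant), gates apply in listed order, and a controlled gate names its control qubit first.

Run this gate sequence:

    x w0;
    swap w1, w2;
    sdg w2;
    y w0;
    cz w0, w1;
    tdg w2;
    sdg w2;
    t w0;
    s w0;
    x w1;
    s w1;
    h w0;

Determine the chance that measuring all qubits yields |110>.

The probability of measuring |110> is 1/2.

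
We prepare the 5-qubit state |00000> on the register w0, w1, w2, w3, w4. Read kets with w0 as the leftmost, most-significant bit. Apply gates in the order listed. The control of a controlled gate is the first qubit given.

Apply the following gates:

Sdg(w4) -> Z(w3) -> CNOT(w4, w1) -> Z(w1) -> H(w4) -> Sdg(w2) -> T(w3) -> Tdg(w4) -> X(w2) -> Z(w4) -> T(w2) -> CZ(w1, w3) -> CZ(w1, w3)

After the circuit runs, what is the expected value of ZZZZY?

The observable ZZZZY averages to -sqrt(2)/2. Key observation: gates 12-13 undo each other exactly, leaving only the rest of the circuit to track.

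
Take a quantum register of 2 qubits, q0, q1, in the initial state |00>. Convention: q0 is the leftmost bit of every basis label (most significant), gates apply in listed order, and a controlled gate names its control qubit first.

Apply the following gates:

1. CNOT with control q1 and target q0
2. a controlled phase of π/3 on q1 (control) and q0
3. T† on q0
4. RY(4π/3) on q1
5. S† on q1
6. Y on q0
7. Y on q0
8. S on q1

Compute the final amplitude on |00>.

The amplitude on |00> is -1/2. Key observation: the block from step 5 through step 8 cancels to the identity and can be dropped.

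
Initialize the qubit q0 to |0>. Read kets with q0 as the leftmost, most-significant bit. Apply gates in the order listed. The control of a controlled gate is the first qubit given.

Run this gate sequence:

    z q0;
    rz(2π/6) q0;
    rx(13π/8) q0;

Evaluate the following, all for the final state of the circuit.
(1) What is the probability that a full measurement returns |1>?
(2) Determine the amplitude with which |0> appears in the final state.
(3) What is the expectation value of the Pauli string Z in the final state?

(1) A full measurement returns |1> with probability sin(3*pi/16)**2.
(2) The final state's coefficient on |0> equals exp(5*I*pi/6)*cos(3*pi/16).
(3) The observable Z averages to sqrt(2 - sqrt(2))/2.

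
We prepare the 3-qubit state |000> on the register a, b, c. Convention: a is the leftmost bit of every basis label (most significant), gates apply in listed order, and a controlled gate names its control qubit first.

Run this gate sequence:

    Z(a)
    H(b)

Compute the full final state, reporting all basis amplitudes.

After the circuit, the state carries amplitude sqrt(2)/2 on |000>, sqrt(2)/2 on |010>, and 0 on every other basis state.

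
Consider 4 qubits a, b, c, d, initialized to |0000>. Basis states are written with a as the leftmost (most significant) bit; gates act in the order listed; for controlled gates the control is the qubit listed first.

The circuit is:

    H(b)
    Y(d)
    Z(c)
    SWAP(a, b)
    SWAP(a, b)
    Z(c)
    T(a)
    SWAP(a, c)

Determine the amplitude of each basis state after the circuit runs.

The resulting statevector has amplitude sqrt(2)*I/2 on |0001>, sqrt(2)*I/2 on |0101>, and 0 on every other basis state. Key observation: the block from step 3 through step 6 cancels to the identity and can be dropped.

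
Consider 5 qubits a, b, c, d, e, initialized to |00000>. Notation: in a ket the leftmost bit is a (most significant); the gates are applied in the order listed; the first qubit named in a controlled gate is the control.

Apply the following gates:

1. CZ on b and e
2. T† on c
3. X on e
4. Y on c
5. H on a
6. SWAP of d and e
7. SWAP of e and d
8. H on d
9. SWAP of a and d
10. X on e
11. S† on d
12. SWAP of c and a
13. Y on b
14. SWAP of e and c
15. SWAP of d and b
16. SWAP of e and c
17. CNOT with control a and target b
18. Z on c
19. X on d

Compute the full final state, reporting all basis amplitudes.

After the circuit, the state carries amplitude I/2 on |10000>, -I/2 on |10100>, -1/2 on |11000>, 1/2 on |11100>, and 0 on every other basis state.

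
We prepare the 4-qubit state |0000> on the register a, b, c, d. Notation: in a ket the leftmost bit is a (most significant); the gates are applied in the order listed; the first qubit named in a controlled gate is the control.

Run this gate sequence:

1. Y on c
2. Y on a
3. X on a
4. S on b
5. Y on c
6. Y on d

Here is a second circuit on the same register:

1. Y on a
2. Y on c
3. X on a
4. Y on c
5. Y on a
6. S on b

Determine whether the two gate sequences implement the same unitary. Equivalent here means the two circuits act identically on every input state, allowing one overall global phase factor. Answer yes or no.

No, they are not equivalent — no single phase factor reconciles the two unitaries.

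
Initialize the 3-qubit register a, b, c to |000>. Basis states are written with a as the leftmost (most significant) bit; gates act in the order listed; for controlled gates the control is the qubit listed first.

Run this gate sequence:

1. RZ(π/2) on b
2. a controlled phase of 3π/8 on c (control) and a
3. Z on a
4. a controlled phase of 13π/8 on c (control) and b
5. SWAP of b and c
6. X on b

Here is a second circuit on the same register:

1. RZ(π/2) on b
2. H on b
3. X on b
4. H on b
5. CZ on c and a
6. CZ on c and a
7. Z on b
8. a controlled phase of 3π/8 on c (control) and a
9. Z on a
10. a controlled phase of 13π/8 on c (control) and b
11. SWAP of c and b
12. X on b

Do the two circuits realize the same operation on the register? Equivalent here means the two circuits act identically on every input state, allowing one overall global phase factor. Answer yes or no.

Yes: on every input state the two circuits agree up to one overall phase factor.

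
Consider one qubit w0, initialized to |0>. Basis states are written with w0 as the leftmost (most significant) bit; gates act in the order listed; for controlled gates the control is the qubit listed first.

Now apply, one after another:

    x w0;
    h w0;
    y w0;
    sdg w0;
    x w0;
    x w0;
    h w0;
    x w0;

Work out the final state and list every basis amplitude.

The final amplitudes are -1/2 + I/2 on |0>, 1/2 + I/2 on |1>.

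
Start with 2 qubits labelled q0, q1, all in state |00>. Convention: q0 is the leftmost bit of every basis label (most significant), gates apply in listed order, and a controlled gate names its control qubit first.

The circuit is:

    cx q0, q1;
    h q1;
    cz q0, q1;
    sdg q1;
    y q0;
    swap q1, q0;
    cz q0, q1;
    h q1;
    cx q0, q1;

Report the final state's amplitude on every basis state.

The final amplitudes are I/2 on |00>, -I/2 on |01>, 1/2 on |10>, -1/2 on |11>.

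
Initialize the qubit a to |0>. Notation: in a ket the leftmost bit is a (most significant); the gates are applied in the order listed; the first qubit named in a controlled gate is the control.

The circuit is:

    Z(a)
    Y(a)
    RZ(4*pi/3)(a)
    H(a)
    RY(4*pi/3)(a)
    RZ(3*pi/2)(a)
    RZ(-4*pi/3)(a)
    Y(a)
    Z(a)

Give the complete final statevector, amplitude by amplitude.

After the circuit, the state carries amplitude (sqrt(2) + sqrt(6))*exp(3*I*pi/4)/4 on |0>, (-sqrt(2) + sqrt(6))*exp(7*I*pi/12)/4 on |1>.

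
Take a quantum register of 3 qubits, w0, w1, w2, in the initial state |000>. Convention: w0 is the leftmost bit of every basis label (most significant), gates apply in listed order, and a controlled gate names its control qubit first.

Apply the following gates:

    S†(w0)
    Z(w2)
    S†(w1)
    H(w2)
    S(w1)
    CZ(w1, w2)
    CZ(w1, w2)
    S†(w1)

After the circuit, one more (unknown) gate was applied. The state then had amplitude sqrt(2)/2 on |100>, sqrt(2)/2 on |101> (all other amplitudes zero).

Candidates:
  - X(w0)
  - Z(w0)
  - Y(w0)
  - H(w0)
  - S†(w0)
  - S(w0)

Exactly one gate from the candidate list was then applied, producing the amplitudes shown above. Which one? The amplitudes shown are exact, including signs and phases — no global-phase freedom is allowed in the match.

It was X(w0) that produced the state shown.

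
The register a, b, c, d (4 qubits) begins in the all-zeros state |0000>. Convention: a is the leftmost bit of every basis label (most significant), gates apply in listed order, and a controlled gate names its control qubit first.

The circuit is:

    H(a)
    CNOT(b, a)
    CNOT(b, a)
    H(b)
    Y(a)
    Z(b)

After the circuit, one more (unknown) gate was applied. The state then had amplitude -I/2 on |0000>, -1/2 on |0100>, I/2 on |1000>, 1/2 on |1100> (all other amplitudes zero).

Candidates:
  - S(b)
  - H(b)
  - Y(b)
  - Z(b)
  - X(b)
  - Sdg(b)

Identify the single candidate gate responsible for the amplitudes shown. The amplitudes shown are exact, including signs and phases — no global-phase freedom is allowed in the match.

The unique candidate consistent with the amplitudes is S(b). Key observation: gates 2-3 undo each other exactly, leaving only the rest of the circuit to track.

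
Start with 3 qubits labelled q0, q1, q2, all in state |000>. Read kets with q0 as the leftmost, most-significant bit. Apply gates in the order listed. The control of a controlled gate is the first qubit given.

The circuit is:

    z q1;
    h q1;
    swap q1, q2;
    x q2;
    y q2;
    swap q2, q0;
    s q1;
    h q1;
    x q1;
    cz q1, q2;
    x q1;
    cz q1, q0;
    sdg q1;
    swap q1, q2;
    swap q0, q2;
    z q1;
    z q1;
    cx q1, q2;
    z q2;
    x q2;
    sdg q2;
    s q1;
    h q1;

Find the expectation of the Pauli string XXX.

In the final state, XXX has expectation -1.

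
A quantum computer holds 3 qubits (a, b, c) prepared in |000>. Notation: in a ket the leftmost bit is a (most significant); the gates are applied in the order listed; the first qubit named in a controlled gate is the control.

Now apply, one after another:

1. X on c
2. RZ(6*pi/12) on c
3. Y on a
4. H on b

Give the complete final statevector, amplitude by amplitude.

After the circuit, the state carries amplitude sqrt(2)*exp(3*I*pi/4)/2 on |101>, sqrt(2)*exp(3*I*pi/4)/2 on |111>, and 0 on every other basis state.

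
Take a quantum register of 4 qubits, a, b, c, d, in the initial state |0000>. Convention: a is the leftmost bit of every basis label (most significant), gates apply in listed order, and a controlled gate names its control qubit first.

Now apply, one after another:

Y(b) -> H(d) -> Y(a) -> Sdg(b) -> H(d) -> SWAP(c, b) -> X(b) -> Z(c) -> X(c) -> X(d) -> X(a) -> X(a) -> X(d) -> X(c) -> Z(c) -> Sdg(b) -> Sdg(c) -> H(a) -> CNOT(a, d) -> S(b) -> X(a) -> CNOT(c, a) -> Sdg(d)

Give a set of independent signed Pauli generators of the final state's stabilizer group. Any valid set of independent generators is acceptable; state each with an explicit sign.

One valid set of independent stabilizer generators is +XIIY, +ZIIZ, -IZII, -IIZI (any independent generating set of the same group is equally correct). Key observation: steps 8-15 multiply out to the identity, so the circuit reduces to the remaining gates.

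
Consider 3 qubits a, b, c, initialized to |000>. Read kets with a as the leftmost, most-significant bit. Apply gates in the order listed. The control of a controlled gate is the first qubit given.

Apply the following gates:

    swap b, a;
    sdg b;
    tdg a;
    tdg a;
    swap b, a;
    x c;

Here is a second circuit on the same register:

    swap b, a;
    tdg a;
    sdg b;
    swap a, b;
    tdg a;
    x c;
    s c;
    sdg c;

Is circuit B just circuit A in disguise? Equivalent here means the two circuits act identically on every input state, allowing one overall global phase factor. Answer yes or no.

No: there is an input state on which the two circuits produce genuinely different outputs (not merely differing by a phase).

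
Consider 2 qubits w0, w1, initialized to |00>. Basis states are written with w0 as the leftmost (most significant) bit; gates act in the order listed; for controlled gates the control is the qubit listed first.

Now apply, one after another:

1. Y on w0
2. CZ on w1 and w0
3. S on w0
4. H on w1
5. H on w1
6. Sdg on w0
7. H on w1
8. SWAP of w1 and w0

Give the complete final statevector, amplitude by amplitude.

The final amplitudes are 0 on |00>, sqrt(2)*I/2 on |01>, 0 on |10>, sqrt(2)*I/2 on |11>. Key observation: gates 3-6 undo each other exactly, leaving only the rest of the circuit to track.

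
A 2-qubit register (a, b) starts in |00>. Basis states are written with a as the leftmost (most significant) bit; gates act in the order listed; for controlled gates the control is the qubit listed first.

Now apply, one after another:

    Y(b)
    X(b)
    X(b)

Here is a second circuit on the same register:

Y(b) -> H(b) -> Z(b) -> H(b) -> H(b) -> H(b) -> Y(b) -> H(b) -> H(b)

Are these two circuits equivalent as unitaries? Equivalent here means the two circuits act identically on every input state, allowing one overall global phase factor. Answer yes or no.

No: there is an input state on which the two circuits produce genuinely different outputs (not merely differing by a phase).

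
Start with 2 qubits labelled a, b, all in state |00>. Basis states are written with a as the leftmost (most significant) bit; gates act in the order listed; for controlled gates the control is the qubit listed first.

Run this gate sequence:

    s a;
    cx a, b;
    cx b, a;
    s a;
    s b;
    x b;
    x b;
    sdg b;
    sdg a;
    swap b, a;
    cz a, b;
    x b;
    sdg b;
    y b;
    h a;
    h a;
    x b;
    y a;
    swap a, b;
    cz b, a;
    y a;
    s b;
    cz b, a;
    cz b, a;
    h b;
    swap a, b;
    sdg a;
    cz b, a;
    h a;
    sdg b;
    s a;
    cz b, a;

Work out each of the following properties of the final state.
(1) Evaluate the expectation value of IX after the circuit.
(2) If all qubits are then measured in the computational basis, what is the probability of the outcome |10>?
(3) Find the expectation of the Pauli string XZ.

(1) The observable IX averages to 0. Key observation: gates 4-9 undo each other exactly, leaving only the rest of the circuit to track.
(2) The probability of measuring |10> is 1/2.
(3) In the final state, XZ has expectation 1.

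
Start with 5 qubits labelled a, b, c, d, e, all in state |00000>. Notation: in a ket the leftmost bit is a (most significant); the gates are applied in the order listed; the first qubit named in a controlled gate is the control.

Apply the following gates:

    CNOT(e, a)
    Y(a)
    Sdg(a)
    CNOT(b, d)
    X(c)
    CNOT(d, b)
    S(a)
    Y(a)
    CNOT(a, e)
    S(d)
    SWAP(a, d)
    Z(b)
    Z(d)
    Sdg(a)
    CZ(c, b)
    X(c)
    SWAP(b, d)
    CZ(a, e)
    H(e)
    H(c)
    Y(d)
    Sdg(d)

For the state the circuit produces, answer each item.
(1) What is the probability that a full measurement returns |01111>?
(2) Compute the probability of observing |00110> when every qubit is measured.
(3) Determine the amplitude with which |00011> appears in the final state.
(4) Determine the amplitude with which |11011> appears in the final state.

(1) The probability of measuring |01111> is 0.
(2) A full measurement returns |00110> with probability 1/4.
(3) |00011> carries amplitude 1/2 in the final state.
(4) |11011> carries amplitude 0 in the final state.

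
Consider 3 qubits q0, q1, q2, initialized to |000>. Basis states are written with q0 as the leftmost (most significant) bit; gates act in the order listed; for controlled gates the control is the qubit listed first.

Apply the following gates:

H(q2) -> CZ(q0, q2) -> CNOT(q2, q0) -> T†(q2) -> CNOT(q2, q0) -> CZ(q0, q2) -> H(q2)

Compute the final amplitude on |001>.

The amplitude on |001> is 1/2 + exp(3*I*pi/4)/2.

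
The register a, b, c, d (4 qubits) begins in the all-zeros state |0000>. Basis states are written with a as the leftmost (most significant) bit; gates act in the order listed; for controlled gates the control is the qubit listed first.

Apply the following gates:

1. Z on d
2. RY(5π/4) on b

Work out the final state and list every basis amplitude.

The final amplitudes are -sqrt(2 - sqrt(2))/2 on |0000>, sqrt(sqrt(2) + 2)/2 on |0100>, and 0 on every other basis state.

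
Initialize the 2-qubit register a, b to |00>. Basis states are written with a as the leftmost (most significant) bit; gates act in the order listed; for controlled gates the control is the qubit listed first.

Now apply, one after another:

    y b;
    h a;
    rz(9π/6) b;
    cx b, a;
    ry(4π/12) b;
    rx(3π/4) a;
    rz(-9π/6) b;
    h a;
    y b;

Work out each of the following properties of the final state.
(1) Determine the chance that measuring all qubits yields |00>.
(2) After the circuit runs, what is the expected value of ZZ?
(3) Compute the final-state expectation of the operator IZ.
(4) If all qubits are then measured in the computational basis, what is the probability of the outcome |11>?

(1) Outcome |00> occurs with probability 3/4.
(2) In the final state, ZZ has expectation 1/2.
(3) In the final state, IZ has expectation 1/2.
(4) A full measurement returns |11> with probability 0.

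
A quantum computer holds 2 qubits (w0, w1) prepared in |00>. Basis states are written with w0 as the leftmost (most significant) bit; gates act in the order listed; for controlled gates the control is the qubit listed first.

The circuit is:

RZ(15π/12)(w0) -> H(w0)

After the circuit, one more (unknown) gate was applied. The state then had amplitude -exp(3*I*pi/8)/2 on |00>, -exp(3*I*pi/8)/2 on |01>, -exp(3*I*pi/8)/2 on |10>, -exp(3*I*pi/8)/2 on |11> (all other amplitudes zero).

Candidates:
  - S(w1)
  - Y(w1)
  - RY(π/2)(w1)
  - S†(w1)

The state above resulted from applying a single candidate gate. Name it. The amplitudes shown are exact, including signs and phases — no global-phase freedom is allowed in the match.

The unique candidate consistent with the amplitudes is RY(π/2)(w1).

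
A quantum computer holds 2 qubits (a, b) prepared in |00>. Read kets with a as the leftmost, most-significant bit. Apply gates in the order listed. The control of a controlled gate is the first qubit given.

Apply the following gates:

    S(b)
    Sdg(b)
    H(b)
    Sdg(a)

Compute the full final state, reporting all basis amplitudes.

The resulting statevector has amplitude sqrt(2)/2 on |00>, sqrt(2)/2 on |01>, 0 on |10>, 0 on |11>. Key observation: steps 1-2 multiply out to the identity, so the circuit reduces to the remaining gates.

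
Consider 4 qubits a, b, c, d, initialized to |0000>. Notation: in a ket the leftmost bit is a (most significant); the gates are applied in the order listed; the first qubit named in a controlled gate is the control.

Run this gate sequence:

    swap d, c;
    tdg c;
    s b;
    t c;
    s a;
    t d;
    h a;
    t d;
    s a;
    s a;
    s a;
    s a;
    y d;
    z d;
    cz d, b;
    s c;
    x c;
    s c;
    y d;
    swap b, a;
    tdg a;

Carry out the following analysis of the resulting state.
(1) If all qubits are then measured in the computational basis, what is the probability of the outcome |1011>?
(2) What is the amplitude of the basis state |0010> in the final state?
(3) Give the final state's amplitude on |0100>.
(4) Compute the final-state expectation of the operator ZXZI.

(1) The probability of measuring |1011> is 0.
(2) The final state's coefficient on |0010> equals -sqrt(2)*I/2.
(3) The final state's coefficient on |0100> equals 0.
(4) In the final state, ZXZI has expectation -1.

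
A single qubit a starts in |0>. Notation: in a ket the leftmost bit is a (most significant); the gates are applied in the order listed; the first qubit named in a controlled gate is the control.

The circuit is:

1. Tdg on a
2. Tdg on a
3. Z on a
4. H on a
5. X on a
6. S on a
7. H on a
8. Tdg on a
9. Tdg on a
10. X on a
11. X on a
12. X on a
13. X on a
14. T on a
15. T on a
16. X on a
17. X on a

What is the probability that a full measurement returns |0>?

Outcome |0> occurs with probability 1/2. Key observation: steps 8-15 multiply out to the identity, so the circuit reduces to the remaining gates.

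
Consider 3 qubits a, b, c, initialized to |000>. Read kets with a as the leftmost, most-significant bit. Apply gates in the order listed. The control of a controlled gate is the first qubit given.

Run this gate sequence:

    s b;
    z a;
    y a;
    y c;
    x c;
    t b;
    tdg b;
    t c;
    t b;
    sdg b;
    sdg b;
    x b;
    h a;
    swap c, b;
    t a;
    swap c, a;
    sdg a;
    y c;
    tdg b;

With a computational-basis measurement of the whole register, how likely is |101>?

The probability of measuring |101> is 1/2.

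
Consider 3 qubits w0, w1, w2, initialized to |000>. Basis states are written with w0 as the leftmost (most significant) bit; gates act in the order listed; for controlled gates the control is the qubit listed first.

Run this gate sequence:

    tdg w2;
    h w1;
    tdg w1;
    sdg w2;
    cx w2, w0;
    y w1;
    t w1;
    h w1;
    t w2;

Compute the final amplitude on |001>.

The final state's coefficient on |001> equals 0.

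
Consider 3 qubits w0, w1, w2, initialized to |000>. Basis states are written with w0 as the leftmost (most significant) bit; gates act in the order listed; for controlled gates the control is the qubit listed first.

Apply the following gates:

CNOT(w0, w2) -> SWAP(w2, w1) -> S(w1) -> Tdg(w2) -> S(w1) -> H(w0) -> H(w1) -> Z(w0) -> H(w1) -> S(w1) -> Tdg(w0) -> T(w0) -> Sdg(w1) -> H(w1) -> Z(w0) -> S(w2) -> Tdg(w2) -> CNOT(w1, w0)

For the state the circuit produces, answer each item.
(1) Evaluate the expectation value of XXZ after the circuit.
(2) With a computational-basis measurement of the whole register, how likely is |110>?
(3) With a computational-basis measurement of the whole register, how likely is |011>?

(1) In the final state, XXZ has expectation 1. Key observation: steps 8-15 multiply out to the identity, so the circuit reduces to the remaining gates.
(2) The probability of measuring |110> is 1/4.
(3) The probability of measuring |011> is 0.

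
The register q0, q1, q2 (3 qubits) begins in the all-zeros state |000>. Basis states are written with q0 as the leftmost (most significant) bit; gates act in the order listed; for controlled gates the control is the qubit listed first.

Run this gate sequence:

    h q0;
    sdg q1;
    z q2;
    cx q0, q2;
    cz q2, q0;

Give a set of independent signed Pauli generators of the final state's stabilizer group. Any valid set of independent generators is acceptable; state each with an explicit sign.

One valid set of independent stabilizer generators is -XIX, +ZIZ, +IZI (any independent generating set of the same group is equally correct).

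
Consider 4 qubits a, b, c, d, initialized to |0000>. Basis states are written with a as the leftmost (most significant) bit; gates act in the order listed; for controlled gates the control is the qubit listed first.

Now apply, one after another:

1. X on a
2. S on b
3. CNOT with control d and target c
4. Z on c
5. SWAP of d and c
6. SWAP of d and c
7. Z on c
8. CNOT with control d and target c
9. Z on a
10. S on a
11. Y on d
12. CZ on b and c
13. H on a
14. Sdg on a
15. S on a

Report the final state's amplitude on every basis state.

After the circuit, the state carries amplitude sqrt(2)/2 on |0001>, -sqrt(2)/2 on |1001>, and 0 on every other basis state. Key observation: the block from step 3 through step 8 cancels to the identity and can be dropped.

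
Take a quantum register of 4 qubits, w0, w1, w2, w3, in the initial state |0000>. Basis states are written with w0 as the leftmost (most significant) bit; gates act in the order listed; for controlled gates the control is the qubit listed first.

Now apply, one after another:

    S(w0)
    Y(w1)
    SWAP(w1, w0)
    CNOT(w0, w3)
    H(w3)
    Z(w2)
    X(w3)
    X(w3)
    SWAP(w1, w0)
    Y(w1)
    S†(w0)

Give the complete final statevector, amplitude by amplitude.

After the circuit, the state carries amplitude sqrt(2)/2 on |0000>, -sqrt(2)/2 on |0001>, and 0 on every other basis state.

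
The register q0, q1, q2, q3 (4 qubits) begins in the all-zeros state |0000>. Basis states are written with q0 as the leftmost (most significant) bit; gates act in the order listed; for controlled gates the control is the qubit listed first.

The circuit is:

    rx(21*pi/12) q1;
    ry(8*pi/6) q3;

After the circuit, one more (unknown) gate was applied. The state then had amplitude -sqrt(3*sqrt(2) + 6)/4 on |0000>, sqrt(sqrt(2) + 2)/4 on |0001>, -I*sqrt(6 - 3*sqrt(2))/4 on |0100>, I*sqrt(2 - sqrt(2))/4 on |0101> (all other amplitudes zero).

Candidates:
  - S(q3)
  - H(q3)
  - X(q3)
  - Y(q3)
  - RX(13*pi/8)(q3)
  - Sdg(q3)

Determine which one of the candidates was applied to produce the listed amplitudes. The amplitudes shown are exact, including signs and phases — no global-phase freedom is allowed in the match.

It was X(q3) that produced the state shown.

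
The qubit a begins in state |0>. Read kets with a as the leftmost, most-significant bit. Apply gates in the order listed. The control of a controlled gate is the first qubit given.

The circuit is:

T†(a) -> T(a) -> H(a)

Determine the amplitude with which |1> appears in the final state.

|1> carries amplitude sqrt(2)/2 in the final state.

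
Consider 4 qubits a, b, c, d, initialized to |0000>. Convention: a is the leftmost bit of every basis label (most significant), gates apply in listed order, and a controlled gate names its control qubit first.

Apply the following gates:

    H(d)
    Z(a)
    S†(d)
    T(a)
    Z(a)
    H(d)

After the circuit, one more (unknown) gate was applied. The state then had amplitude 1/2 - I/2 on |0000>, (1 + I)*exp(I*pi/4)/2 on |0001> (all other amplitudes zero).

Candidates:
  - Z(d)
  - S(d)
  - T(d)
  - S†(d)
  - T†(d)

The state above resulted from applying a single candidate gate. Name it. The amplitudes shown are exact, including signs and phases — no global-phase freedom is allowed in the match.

The unique candidate consistent with the amplitudes is T(d).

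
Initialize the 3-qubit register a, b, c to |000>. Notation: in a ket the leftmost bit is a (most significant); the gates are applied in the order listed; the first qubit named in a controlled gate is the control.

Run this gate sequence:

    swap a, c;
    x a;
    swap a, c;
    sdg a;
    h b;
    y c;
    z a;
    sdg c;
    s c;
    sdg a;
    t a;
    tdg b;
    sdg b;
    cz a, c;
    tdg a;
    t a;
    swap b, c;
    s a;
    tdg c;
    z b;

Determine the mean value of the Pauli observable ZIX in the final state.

The observable ZIX averages to -1.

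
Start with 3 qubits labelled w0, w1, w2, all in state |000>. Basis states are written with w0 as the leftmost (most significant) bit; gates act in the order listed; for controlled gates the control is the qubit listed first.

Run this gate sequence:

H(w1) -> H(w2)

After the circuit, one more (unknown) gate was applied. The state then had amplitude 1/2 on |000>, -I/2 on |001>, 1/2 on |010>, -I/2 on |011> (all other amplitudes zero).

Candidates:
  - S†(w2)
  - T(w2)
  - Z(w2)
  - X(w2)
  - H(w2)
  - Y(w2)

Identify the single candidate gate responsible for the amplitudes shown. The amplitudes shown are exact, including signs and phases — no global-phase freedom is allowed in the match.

The applied gate was S†(w2).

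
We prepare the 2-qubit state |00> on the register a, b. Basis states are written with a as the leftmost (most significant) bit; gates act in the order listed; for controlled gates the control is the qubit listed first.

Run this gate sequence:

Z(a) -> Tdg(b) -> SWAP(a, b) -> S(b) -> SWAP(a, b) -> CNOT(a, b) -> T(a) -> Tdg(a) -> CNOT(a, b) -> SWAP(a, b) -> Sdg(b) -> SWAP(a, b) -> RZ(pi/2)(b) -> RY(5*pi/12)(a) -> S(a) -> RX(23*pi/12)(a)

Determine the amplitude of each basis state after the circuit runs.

After the circuit, the state carries amplitude sqrt(2)*exp(3*I*pi/4)/2 on |00>, 0 on |01>, -sqrt(2)*exp(I*pi/4)/2 on |10>, 0 on |11>.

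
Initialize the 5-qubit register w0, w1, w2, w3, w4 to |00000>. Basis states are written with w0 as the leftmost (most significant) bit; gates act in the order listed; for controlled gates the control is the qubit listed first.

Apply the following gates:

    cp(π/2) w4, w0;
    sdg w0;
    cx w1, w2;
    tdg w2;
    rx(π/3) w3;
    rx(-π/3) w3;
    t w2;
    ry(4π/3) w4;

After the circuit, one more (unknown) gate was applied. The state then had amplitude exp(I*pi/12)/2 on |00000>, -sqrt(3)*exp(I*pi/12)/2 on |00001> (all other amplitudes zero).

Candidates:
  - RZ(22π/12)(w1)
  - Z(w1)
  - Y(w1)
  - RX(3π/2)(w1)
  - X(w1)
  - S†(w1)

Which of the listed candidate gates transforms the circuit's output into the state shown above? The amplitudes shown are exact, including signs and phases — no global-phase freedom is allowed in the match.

The applied gate was RZ(22π/12)(w1). Key observation: gates 4-7 undo each other exactly, leaving only the rest of the circuit to track.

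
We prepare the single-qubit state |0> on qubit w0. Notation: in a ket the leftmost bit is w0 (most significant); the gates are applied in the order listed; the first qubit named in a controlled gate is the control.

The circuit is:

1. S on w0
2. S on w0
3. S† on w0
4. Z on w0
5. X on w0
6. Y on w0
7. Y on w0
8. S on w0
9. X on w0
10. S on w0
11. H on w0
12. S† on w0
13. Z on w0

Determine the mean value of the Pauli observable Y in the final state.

The expectation value of Y is 1.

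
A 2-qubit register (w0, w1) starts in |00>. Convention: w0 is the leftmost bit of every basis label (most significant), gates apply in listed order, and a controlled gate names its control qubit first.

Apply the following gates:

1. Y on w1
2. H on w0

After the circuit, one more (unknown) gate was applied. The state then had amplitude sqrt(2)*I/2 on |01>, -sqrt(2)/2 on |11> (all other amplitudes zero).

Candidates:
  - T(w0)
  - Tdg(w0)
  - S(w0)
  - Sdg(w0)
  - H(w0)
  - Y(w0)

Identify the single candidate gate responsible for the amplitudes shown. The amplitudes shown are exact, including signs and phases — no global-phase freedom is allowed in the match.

The unique candidate consistent with the amplitudes is S(w0).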